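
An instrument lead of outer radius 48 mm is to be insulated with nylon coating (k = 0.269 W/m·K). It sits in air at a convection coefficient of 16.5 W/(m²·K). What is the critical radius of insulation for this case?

r_cr ≈ 16.3 mm

For a cylinder r_cr = k/h = 0.269/16.5
r_cr = 16.3 mm; since the bare radius (48 mm) is above r_cr, any added insulation will reduce heat loss.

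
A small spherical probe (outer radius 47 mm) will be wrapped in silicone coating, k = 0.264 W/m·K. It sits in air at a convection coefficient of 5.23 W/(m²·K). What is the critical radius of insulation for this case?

For a sphere r_cr = 2k/h = 2×0.264/5.23
r_cr = 101 mm; since the bare radius (47 mm) is below r_cr, adding a thin layer of insulation will *increase* heat loss.

r_cr ≈ 101 mm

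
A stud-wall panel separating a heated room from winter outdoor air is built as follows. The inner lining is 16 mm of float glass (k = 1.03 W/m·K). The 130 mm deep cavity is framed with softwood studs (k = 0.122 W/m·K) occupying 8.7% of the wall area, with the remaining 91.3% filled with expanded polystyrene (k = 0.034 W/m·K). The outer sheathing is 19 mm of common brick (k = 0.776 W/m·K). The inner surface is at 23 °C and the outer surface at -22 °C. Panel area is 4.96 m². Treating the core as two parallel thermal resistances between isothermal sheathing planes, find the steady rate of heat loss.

Sheathing layers in series; stud and cavity paths in parallel between them.
R_inner = 0.016/(1.03×4.96) = 0.003132 K/W
R_stud  = 0.13/(0.122×0.087×4.96) = 2.469 K/W
R_cav   = 0.13/(0.034×0.913×4.96) = 0.8443 K/W
1/R_core = 1/R_stud + 1/R_cav → R_core = 0.6292 K/W
R_outer = 0.019/(0.776×4.96) = 0.004936 K/W
R_total = 0.6373 K/W
Q = ΔT/R_total = 45/0.6373

Q ≈ 70.6 W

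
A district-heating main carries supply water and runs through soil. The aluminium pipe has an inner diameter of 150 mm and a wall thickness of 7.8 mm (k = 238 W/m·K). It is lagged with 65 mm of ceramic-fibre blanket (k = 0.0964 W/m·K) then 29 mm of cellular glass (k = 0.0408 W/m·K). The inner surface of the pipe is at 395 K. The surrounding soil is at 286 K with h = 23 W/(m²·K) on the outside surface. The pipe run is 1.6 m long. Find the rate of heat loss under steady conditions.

Radial resistances (cylindrical: R_cond = ln(r_o/r_i)/(2πkL), R_conv = 1/(h·2πrL)):
R_aluminium pipe wall = ln(82.8/75)/(2π×238×1.6) = 4.135×10^-5 K/W
R_ceramic-fibre blanket = ln(147.8/82.8)/(2π×0.0964×1.6) = 0.5979 K/W
R_cellular glass = ln(176.8/147.8)/(2π×0.0408×1.6) = 0.4368 K/W
R_outer film = 1/(h_o·2πr_oL) = 1/(23×2π×0.1768×1.6) = 0.02446 K/W
R_total = 1.059 K/W
Q = ΔT/R_total = 109/1.059

Q ≈ 103 W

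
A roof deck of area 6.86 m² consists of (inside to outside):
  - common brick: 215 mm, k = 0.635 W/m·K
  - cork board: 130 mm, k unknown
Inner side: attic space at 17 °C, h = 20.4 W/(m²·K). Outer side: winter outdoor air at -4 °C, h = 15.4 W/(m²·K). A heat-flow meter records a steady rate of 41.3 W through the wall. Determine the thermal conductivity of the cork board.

k ≈ 0.0428 W/(m·K)

Thermal resistances in series:
R_inner film = 1/(h_i·A) = 1/(20.4×6.86) = 0.007146 K/W
R_common brick = L/(kA) = 0.215/(0.635×6.86) = 0.04936 K/W
R_outer film = 1/(h_o·A) = 1/(15.4×6.86) = 0.009466 K/W
Sum of known resistances R_other = 0.06597 K/W
Total R = ΔT/Q = 21/41.3 = 0.5085 K/W
R_cork board = R_total − R_other = 0.4425 K/W
k = L/(R·A) = 0.13/(0.4425×6.86)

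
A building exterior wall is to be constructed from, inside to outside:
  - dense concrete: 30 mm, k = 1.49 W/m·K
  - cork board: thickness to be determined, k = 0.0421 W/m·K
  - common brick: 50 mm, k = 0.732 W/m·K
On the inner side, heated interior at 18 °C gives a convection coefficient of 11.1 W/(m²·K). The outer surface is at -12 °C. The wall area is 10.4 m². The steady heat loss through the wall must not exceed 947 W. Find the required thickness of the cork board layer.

Treating each layer as a thermal resistance in series:
R_inner film = 1/(h_i·A) = 1/(11.1×10.4) = 0.008663 K/W
R_dense concrete = L/(kA) = 0.03/(1.49×10.4) = 0.001936 K/W
R_common brick = L/(kA) = 0.05/(0.732×10.4) = 0.006568 K/W
Sum of the known resistances R_other = 0.01717 K/W
Required total resistance R_tot = ΔT/Q_allow = 30/947 = 0.03168 K/W
R_cork board = R_tot − R_other = 0.01451 K/W
L = R·k·A = 0.01451×0.0421×10.4

L ≈ 6.35 mm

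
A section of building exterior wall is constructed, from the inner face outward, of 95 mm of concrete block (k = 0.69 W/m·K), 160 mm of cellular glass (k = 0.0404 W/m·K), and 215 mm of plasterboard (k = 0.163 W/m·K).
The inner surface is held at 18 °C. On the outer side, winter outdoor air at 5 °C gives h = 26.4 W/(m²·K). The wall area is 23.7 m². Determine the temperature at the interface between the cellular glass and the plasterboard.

T ≈ 8.23 °C

Model the wall as resistances in series:
R_concrete block = L/(kA) = 0.095/(0.69×23.7) = 0.005809 K/W
R_cellular glass = L/(kA) = 0.16/(0.0404×23.7) = 0.1671 K/W
R_plasterboard = L/(kA) = 0.215/(0.163×23.7) = 0.05565 K/W
R_outer film = 1/(h_o·A) = 1/(26.4×23.7) = 0.001598 K/W
R_total = 0.2302 K/W;  Q = ΔT/R_total = 13/0.2302 = 56.48 W
T_interface = T_inner − Q·ΣR(inner→interface) = 18 − 56.5×0.1729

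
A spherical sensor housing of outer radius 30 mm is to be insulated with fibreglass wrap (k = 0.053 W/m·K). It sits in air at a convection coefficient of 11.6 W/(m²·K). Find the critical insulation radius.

For a sphere r_cr = 2k/h = 2×0.053/11.6
r_cr = 9.14 mm; since the bare radius (30 mm) is above r_cr, any added insulation will reduce heat loss.

r_cr ≈ 9.14 mm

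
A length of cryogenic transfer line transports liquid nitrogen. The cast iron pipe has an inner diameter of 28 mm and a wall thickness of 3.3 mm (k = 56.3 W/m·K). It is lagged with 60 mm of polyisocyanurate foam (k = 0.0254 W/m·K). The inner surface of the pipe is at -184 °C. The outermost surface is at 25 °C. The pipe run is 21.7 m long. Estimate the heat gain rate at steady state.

Q ≈ 483 W

Per-layer cylindrical resistances, series-summed:
R_cast iron pipe wall = ln(17.3/14)/(2π×56.3×21.7) = 2.757×10^-5 K/W
R_polyisocyanurate foam = ln(77.3/17.3)/(2π×0.0254×21.7) = 0.4323 K/W
R_total = 0.4323 K/W
Q = ΔT/R_total = 209/0.4323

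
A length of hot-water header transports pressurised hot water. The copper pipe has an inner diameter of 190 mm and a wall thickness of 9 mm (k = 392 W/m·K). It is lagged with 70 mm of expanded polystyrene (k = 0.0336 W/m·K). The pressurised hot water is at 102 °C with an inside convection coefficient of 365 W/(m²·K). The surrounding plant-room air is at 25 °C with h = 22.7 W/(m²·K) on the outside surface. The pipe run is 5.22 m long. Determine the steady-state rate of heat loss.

Radial resistances (cylindrical: R_cond = ln(r_o/r_i)/(2πkL), R_conv = 1/(h·2πrL)):
R_inner film = 1/(h_i·2πr₁L) = 1/(365×2π×0.095×5.22) = 8.793×10^-4 K/W
R_copper pipe wall = ln(104/95)/(2π×392×5.22) = 7.04×10^-6 K/W
R_expanded polystyrene = ln(174/104)/(2π×0.0336×5.22) = 0.467 K/W
R_outer film = 1/(h_o·2πr_oL) = 1/(22.7×2π×0.174×5.22) = 0.007719 K/W
R_total = 0.4756 K/W
Q = ΔT/R_total = 77/0.4756

Q ≈ 162 W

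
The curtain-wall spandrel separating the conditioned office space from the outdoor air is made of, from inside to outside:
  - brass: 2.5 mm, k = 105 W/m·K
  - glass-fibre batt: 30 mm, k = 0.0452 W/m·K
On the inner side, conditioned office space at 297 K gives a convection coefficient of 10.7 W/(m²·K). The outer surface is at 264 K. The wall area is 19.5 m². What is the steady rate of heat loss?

Q ≈ 850 W

Treating each layer as a thermal resistance in series:
R_inner film = 1/(h_i·A) = 1/(10.7×19.5) = 0.004793 K/W
R_brass = L/(kA) = 0.0025/(105×19.5) = 1.221×10^-6 K/W
R_glass-fibre batt = L/(kA) = 0.03/(0.0452×19.5) = 0.03404 K/W
R_total = 0.03883 K/W
Q = ΔT / R_total = 33 / 0.03883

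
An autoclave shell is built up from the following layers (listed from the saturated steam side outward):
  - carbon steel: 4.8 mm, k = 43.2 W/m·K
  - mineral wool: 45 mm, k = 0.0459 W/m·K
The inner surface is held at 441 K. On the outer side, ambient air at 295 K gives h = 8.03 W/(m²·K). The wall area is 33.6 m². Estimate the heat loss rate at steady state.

Thermal resistances in series:
R_carbon steel = L/(kA) = 0.0048/(43.2×33.6) = 3.307×10^-6 K/W
R_mineral wool = L/(kA) = 0.045/(0.0459×33.6) = 0.02918 K/W
R_outer film = 1/(h_o·A) = 1/(8.03×33.6) = 0.003706 K/W
R_total = 0.03289 K/W
Q = ΔT / R_total = 146 / 0.03289

Q ≈ 4440 W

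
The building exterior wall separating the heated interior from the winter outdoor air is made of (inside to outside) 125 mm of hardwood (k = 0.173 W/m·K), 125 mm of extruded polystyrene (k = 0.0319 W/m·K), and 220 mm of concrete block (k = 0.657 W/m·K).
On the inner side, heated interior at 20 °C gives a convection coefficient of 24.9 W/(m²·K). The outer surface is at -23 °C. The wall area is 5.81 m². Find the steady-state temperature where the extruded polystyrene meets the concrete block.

Series thermal resistances:
R_inner film = 1/(h_i·A) = 1/(24.9×5.81) = 0.006912 K/W
R_hardwood = L/(kA) = 0.125/(0.173×5.81) = 0.1244 K/W
R_extruded polystyrene = L/(kA) = 0.125/(0.0319×5.81) = 0.6744 K/W
R_concrete block = L/(kA) = 0.22/(0.657×5.81) = 0.05763 K/W
R_total = 0.8633 K/W;  Q = ΔT/R_total = 43/0.8633 = 49.81 W
T_interface = T_inner − Q·ΣR(inner→interface) = 20 − 49.8×0.8057

T ≈ -20.1 °C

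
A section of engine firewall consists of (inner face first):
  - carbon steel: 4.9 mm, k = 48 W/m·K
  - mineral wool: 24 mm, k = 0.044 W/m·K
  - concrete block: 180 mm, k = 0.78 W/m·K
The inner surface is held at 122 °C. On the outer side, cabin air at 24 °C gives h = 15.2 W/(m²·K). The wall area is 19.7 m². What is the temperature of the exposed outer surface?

Model the wall as resistances in series:
R_carbon steel = L/(kA) = 0.0049/(48×19.7) = 5.182×10^-6 K/W
R_mineral wool = L/(kA) = 0.024/(0.044×19.7) = 0.02769 K/W
R_concrete block = L/(kA) = 0.18/(0.78×19.7) = 0.01171 K/W
R_outer film = 1/(h_o·A) = 1/(15.2×19.7) = 0.00334 K/W
R_total = 0.04275 K/W;  Q = ΔT/R_total = 98/0.04275 = 2293 W
T_interface = T_inner − Q·ΣR(inner→interface) = 122 − 2290×0.03941

T ≈ 31.7 °C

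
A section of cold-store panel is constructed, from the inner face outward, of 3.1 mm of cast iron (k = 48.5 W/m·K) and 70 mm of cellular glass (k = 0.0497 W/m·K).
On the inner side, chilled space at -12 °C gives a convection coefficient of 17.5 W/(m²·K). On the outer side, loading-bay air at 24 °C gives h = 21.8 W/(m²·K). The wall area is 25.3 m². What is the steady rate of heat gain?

Q ≈ 603 W

Treating each layer as a thermal resistance in series:
R_inner film = 1/(h_i·A) = 1/(17.5×25.3) = 0.002259 K/W
R_cast iron = L/(kA) = 0.0031/(48.5×25.3) = 2.526×10^-6 K/W
R_cellular glass = L/(kA) = 0.07/(0.0497×25.3) = 0.05567 K/W
R_outer film = 1/(h_o·A) = 1/(21.8×25.3) = 0.001813 K/W
R_total = 0.05974 K/W
Q = ΔT / R_total = 36 / 0.05974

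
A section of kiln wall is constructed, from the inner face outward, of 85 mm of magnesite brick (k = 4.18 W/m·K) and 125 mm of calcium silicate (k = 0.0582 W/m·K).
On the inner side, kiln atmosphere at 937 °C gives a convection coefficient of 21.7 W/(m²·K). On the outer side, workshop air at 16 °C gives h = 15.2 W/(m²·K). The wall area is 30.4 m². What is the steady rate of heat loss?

Q ≈ 12300 W

Series thermal resistances:
R_inner film = 1/(h_i·A) = 1/(21.7×30.4) = 0.001516 K/W
R_magnesite brick = L/(kA) = 0.085/(4.18×30.4) = 6.689×10^-4 K/W
R_calcium silicate = L/(kA) = 0.125/(0.0582×30.4) = 0.07065 K/W
R_outer film = 1/(h_o·A) = 1/(15.2×30.4) = 0.002164 K/W
R_total = 0.075 K/W
Q = ΔT / R_total = 921 / 0.075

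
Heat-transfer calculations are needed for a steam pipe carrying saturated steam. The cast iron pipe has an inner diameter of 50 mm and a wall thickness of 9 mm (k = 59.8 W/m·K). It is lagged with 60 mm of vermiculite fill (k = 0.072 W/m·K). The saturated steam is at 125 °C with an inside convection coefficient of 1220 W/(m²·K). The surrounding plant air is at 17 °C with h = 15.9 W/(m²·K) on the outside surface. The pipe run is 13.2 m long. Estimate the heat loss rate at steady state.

Q ≈ 604 W

Radial resistances (cylindrical: R_cond = ln(r_o/r_i)/(2πkL), R_conv = 1/(h·2πrL)):
R_inner film = 1/(h_i·2πr₁L) = 1/(1220×2π×0.025×13.2) = 3.953×10^-4 K/W
R_cast iron pipe wall = ln(34/25)/(2π×59.8×13.2) = 6.2×10^-5 K/W
R_vermiculite fill = ln(94/34)/(2π×0.072×13.2) = 0.1703 K/W
R_outer film = 1/(h_o·2πr_oL) = 1/(15.9×2π×0.094×13.2) = 0.008067 K/W
R_total = 0.1788 K/W
Q = ΔT/R_total = 108/0.1788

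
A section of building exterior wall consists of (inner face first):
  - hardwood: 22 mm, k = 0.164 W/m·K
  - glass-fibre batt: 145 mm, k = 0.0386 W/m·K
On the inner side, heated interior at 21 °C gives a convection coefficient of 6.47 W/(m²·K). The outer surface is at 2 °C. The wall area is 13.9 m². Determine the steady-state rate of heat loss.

Thermal resistances in series:
R_inner film = 1/(h_i·A) = 1/(6.47×13.9) = 0.01112 K/W
R_hardwood = L/(kA) = 0.022/(0.164×13.9) = 0.009651 K/W
R_glass-fibre batt = L/(kA) = 0.145/(0.0386×13.9) = 0.2703 K/W
R_total = 0.291 K/W
Q = ΔT / R_total = 19 / 0.291

Q ≈ 65.3 W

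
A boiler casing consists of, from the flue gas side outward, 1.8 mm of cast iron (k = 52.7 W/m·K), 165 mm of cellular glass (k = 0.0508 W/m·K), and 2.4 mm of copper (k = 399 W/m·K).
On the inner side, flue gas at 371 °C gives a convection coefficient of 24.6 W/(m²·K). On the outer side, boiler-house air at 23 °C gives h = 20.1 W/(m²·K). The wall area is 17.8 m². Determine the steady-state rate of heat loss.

Series thermal resistances:
R_inner film = 1/(h_i·A) = 1/(24.6×17.8) = 0.002284 K/W
R_cast iron = L/(kA) = 0.0018/(52.7×17.8) = 1.919×10^-6 K/W
R_cellular glass = L/(kA) = 0.165/(0.0508×17.8) = 0.1825 K/W
R_copper = L/(kA) = 0.0024/(399×17.8) = 3.379×10^-7 K/W
R_outer film = 1/(h_o·A) = 1/(20.1×17.8) = 0.002795 K/W
R_total = 0.1876 K/W
Q = ΔT / R_total = 348 / 0.1876

Q ≈ 1860 W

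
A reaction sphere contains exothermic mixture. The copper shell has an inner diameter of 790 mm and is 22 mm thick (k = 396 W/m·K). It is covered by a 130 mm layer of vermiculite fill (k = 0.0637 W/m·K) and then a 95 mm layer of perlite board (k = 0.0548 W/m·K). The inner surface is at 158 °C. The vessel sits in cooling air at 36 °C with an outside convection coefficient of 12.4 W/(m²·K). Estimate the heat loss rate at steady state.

Q ≈ 109 W

For a spherical shell R = (1/r₁ − 1/r₂)/(4πk); film R = 1/(h·4πr²). In series:
R_copper shell = (1/0.395 − 1/0.417)/(4π×396) = 2.684×10^-5 K/W
R_vermiculite fill = (1/0.417 − 1/0.547)/(4π×0.0637) = 0.712 K/W
R_perlite board = (1/0.547 − 1/0.642)/(4π×0.0548) = 0.3928 K/W
R_outer film = 1/(h·4πr_o²) = 1/(12.4×4π×0.642²) = 0.01557 K/W
R_total = 1.12 K/W
Q = ΔT/R_total = 122/1.12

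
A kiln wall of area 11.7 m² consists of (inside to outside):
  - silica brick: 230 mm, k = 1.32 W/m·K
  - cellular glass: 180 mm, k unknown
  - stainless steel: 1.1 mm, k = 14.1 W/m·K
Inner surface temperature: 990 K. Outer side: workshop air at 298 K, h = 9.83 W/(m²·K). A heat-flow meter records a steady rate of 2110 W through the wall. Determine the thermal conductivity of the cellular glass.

Using the resistance-network approach (series):
R_silica brick = L/(kA) = 0.23/(1.32×11.7) = 0.01489 K/W
R_stainless steel = L/(kA) = 0.0011/(14.1×11.7) = 6.668×10^-6 K/W
R_outer film = 1/(h_o·A) = 1/(9.83×11.7) = 0.008695 K/W
Sum of known resistances R_other = 0.02359 K/W
Total R = ΔT/Q = 692/2110 = 0.328 K/W
R_cellular glass = R_total − R_other = 0.3044 K/W
k = L/(R·A) = 0.18/(0.3044×11.7)

k ≈ 0.0505 W/(m·K)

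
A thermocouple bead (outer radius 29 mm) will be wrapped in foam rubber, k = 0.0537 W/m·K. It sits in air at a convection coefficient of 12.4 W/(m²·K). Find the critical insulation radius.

For a sphere r_cr = 2k/h = 2×0.0537/12.4
r_cr = 8.66 mm; since the bare radius (29 mm) is above r_cr, any added insulation will reduce heat loss.

r_cr ≈ 8.66 mm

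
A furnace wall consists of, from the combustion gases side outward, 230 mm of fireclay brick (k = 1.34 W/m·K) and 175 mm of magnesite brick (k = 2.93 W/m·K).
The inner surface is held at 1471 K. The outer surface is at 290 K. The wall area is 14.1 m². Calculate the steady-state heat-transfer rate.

Q ≈ 72000 W

Model the wall as resistances in series:
R_fireclay brick = L/(kA) = 0.23/(1.34×14.1) = 0.01217 K/W
R_magnesite brick = L/(kA) = 0.175/(2.93×14.1) = 0.004236 K/W
R_total = 0.01641 K/W
Q = ΔT / R_total = 1181 / 0.01641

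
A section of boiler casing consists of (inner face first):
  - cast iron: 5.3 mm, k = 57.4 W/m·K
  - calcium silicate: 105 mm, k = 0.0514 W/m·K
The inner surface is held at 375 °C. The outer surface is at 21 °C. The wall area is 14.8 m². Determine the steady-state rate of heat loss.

Q ≈ 2560 W

Thermal resistances in series:
R_cast iron = L/(kA) = 0.0053/(57.4×14.8) = 6.239×10^-6 K/W
R_calcium silicate = L/(kA) = 0.105/(0.0514×14.8) = 0.138 K/W
R_total = 0.138 K/W
Q = ΔT / R_total = 354 / 0.138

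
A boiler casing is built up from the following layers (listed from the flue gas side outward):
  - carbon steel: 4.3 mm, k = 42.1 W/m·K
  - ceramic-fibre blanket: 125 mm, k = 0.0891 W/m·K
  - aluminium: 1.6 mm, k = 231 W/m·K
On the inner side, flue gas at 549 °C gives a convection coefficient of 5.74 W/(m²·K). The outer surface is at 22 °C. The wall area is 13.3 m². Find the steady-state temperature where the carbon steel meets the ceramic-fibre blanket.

T ≈ 491 °C

Treating each layer as a thermal resistance in series:
R_inner film = 1/(h_i·A) = 1/(5.74×13.3) = 0.0131 K/W
R_carbon steel = L/(kA) = 0.0043/(42.1×13.3) = 7.68×10^-6 K/W
R_ceramic-fibre blanket = L/(kA) = 0.125/(0.0891×13.3) = 0.1055 K/W
R_aluminium = L/(kA) = 0.0016/(231×13.3) = 5.208×10^-7 K/W
R_total = 0.1186 K/W;  Q = ΔT/R_total = 527/0.1186 = 4444 W
T_interface = T_inner − Q·ΣR(inner→interface) = 549 − 4440×0.01311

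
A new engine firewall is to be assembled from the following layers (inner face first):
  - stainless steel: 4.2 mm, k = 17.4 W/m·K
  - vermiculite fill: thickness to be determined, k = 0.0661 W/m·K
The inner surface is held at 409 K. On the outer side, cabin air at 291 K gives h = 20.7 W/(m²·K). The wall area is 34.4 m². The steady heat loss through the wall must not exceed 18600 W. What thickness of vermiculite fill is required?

L ≈ 11.2 mm

Series thermal resistances:
R_stainless steel = L/(kA) = 0.0042/(17.4×34.4) = 7.017×10^-6 K/W
R_outer film = 1/(h_o·A) = 1/(20.7×34.4) = 0.001404 K/W
Sum of the known resistances R_other = 0.001411 K/W
Required total resistance R_tot = ΔT/Q_allow = 118/18600 = 0.006344 K/W
R_vermiculite fill = R_tot − R_other = 0.004933 K/W
L = R·k·A = 0.004933×0.0661×34.4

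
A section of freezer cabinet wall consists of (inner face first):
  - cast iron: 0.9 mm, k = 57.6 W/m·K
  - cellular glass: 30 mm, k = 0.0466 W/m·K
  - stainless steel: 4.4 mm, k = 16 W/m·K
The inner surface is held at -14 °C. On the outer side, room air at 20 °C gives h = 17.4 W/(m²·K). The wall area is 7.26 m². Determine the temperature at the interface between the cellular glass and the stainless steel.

Model the wall as resistances in series:
R_cast iron = L/(kA) = 0.0009/(57.6×7.26) = 2.152×10^-6 K/W
R_cellular glass = L/(kA) = 0.03/(0.0466×7.26) = 0.08867 K/W
R_stainless steel = L/(kA) = 0.0044/(16×7.26) = 3.788×10^-5 K/W
R_outer film = 1/(h_o·A) = 1/(17.4×7.26) = 0.007916 K/W
R_total = 0.09663 K/W;  Q = ΔT/R_total = 34/0.09663 = 351.9 W
T_interface = T_inner + Q·ΣR(inner→interface) = -14 + 352×0.08868

T ≈ 17.2 °C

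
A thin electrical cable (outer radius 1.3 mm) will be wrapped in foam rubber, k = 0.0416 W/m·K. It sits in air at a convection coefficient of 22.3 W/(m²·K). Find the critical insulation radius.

r_cr ≈ 1.87 mm

For a cylinder r_cr = k/h = 0.0416/22.3
r_cr = 1.87 mm; since the bare radius (1.3 mm) is below r_cr, adding a thin layer of insulation will *increase* heat loss.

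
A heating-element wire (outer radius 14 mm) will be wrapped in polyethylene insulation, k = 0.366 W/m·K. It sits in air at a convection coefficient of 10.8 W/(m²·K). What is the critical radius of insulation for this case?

r_cr ≈ 33.9 mm

For a cylinder r_cr = k/h = 0.366/10.8
r_cr = 33.9 mm; since the bare radius (14 mm) is below r_cr, adding a thin layer of insulation will *increase* heat loss.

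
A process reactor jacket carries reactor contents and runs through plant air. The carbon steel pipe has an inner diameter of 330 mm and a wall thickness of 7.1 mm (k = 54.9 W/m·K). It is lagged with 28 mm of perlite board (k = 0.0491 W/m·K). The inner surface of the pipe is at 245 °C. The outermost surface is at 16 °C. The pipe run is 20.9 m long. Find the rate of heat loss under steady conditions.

Q ≈ 9790 W

Treating each annulus and film as a series resistance:
R_carbon steel pipe wall = ln(172.1/165)/(2π×54.9×20.9) = 5.844×10^-6 K/W
R_perlite board = ln(200.1/172.1)/(2π×0.0491×20.9) = 0.02338 K/W
R_total = 0.02338 K/W
Q = ΔT/R_total = 229/0.02338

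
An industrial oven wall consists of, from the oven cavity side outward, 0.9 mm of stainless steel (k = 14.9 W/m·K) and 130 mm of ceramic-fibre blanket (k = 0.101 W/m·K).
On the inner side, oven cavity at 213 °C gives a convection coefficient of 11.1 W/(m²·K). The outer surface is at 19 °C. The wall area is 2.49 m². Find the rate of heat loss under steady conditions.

Treating each layer as a thermal resistance in series:
R_inner film = 1/(h_i·A) = 1/(11.1×2.49) = 0.03618 K/W
R_stainless steel = L/(kA) = 0.0009/(14.9×2.49) = 2.426×10^-5 K/W
R_ceramic-fibre blanket = L/(kA) = 0.13/(0.101×2.49) = 0.5169 K/W
R_total = 0.5531 K/W
Q = ΔT / R_total = 194 / 0.5531

Q ≈ 351 W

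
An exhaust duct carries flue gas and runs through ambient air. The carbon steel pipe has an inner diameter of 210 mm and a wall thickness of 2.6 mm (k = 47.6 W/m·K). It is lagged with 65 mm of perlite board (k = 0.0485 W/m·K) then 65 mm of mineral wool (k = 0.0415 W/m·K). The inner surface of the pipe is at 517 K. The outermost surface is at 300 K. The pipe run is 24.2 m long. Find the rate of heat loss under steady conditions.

Radial resistances (cylindrical: R_cond = ln(r_o/r_i)/(2πkL), R_conv = 1/(h·2πrL)):
R_carbon steel pipe wall = ln(107.6/105)/(2π×47.6×24.2) = 3.38×10^-6 K/W
R_perlite board = ln(172.6/107.6)/(2π×0.0485×24.2) = 0.06408 K/W
R_mineral wool = ln(237.6/172.6)/(2π×0.0415×24.2) = 0.05065 K/W
R_total = 0.1147 K/W
Q = ΔT/R_total = 217/0.1147

Q ≈ 1890 W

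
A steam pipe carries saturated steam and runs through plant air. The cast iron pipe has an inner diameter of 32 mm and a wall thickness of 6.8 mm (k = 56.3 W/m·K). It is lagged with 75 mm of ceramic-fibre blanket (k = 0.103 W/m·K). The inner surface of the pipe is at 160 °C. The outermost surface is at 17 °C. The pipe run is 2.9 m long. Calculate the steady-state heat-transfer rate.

Treating each annulus and film as a series resistance:
R_cast iron pipe wall = ln(22.8/16)/(2π×56.3×2.9) = 3.452×10^-4 K/W
R_ceramic-fibre blanket = ln(97.8/22.8)/(2π×0.103×2.9) = 0.7759 K/W
R_total = 0.7762 K/W
Q = ΔT/R_total = 143/0.7762

Q ≈ 184 W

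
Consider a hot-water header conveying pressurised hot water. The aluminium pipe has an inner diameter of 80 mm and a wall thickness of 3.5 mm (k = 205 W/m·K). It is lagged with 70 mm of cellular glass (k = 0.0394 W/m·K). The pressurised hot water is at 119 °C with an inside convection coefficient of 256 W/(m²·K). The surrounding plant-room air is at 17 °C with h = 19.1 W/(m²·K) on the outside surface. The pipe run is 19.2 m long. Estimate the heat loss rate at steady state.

Q ≈ 494 W

Treating each annulus and film as a series resistance:
R_inner film = 1/(h_i·2πr₁L) = 1/(256×2π×0.04×19.2) = 8.095×10^-4 K/W
R_aluminium pipe wall = ln(43.5/40)/(2π×205×19.2) = 3.392×10^-6 K/W
R_cellular glass = ln(113.5/43.5)/(2π×0.0394×19.2) = 0.2018 K/W
R_outer film = 1/(h_o·2πr_oL) = 1/(19.1×2π×0.1135×19.2) = 0.003824 K/W
R_total = 0.2064 K/W
Q = ΔT/R_total = 102/0.2064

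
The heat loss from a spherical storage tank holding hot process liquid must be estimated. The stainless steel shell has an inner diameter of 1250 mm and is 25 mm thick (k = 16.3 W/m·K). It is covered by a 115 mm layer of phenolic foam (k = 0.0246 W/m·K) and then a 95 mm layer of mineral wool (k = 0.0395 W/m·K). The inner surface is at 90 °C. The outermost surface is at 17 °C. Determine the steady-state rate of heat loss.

Each spherical layer contributes R = (1/r_i − 1/r_o)/(4πk):
R_stainless steel shell = (1/0.625 − 1/0.65)/(4π×16.3) = 3.004×10^-4 K/W
R_phenolic foam = (1/0.65 − 1/0.765)/(4π×0.0246) = 0.7481 K/W
R_mineral wool = (1/0.765 − 1/0.86)/(4π×0.0395) = 0.2909 K/W
R_total = 1.039 K/W
Q = ΔT/R_total = 73/1.039

Q ≈ 70.2 W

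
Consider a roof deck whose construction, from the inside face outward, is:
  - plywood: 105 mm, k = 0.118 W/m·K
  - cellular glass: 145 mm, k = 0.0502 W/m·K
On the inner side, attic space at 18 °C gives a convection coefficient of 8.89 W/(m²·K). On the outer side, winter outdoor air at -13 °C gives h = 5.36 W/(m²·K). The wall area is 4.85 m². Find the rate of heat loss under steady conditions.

Q ≈ 36.9 W

Treating each layer as a thermal resistance in series:
R_inner film = 1/(h_i·A) = 1/(8.89×4.85) = 0.02319 K/W
R_plywood = L/(kA) = 0.105/(0.118×4.85) = 0.1835 K/W
R_cellular glass = L/(kA) = 0.145/(0.0502×4.85) = 0.5956 K/W
R_outer film = 1/(h_o·A) = 1/(5.36×4.85) = 0.03847 K/W
R_total = 0.8407 K/W
Q = ΔT / R_total = 31 / 0.8407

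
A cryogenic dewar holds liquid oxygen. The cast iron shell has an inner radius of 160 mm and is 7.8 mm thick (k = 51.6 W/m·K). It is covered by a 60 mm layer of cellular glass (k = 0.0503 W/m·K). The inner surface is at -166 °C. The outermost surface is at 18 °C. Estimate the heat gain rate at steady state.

For a spherical shell R = (1/r₁ − 1/r₂)/(4πk); film R = 1/(h·4πr²). In series:
R_cast iron shell = (1/0.16 − 1/0.1678)/(4π×51.6) = 4.48×10^-4 K/W
R_cellular glass = (1/0.1678 − 1/0.2278)/(4π×0.0503) = 2.483 K/W
R_total = 2.484 K/W
Q = ΔT/R_total = 184/2.484

Q ≈ 74.1 W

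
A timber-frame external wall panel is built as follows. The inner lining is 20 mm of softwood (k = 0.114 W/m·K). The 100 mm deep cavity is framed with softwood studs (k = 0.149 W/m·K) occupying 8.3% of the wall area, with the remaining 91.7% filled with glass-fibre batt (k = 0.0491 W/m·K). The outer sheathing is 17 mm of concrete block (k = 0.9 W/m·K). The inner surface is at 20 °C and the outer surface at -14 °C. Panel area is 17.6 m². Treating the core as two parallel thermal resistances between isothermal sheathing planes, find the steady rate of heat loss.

Q ≈ 309 W

Sheathing layers in series; stud and cavity paths in parallel between them.
R_inner = 0.02/(0.114×17.6) = 0.009968 K/W
R_stud  = 0.1/(0.149×0.083×17.6) = 0.4594 K/W
R_cav   = 0.1/(0.0491×0.917×17.6) = 0.1262 K/W
1/R_core = 1/R_stud + 1/R_cav → R_core = 0.099 K/W
R_outer = 0.017/(0.9×17.6) = 0.001073 K/W
R_total = 0.11 K/W
Q = ΔT/R_total = 34/0.11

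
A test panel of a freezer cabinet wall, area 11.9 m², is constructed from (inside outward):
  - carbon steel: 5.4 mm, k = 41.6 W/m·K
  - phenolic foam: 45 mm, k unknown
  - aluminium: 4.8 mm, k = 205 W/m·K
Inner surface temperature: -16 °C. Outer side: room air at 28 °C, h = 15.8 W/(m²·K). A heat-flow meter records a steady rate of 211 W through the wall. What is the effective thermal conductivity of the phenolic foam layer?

Treating each layer as a thermal resistance in series:
R_carbon steel = L/(kA) = 0.0054/(41.6×11.9) = 1.091×10^-5 K/W
R_aluminium = L/(kA) = 0.0048/(205×11.9) = 1.968×10^-6 K/W
R_outer film = 1/(h_o·A) = 1/(15.8×11.9) = 0.005319 K/W
Sum of known resistances R_other = 0.005331 K/W
Total R = ΔT/Q = 44/211 = 0.2085 K/W
R_phenolic foam = R_total − R_other = 0.2032 K/W
k = L/(R·A) = 0.045/(0.2032×11.9)

k ≈ 0.0186 W/(m·K)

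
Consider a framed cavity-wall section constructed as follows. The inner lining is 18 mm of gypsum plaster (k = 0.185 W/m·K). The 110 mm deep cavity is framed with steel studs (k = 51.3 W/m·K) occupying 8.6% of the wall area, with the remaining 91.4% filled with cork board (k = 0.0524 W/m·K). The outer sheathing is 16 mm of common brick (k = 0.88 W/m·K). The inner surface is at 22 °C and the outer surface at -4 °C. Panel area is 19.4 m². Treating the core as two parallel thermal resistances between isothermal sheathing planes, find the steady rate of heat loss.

Sheathing layers in series; stud and cavity paths in parallel between them.
R_inner = 0.018/(0.185×19.4) = 0.005015 K/W
R_stud  = 0.11/(51.3×0.086×19.4) = 0.001285 K/W
R_cav   = 0.11/(0.0524×0.914×19.4) = 0.1184 K/W
1/R_core = 1/R_stud + 1/R_cav → R_core = 0.001271 K/W
R_outer = 0.016/(0.88×19.4) = 9.372×10^-4 K/W
R_total = 0.007224 K/W
Q = ΔT/R_total = 26/0.007224

Q ≈ 3600 W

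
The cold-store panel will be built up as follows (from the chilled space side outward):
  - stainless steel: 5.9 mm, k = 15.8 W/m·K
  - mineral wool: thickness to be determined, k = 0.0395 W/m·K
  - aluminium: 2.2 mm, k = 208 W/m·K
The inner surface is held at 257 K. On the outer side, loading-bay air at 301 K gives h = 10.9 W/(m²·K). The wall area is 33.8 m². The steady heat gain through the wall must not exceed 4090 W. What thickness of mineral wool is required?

Using the resistance-network approach (series):
R_stainless steel = L/(kA) = 0.0059/(15.8×33.8) = 1.105×10^-5 K/W
R_aluminium = L/(kA) = 0.0022/(208×33.8) = 3.129×10^-7 K/W
R_outer film = 1/(h_o·A) = 1/(10.9×33.8) = 0.002714 K/W
Sum of the known resistances R_other = 0.002726 K/W
Required total resistance R_tot = ΔT/Q_allow = 44/4090 = 0.01076 K/W
R_mineral wool = R_tot − R_other = 0.008032 K/W
L = R·k·A = 0.008032×0.0395×33.8

L ≈ 10.7 mm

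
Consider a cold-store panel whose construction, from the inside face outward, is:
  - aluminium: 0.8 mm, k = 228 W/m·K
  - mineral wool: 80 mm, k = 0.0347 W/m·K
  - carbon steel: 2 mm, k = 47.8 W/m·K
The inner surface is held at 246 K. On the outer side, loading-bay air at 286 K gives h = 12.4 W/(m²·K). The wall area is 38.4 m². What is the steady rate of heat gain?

Treating each layer as a thermal resistance in series:
R_aluminium = L/(kA) = 0.0008/(228×38.4) = 9.137×10^-8 K/W
R_mineral wool = L/(kA) = 0.08/(0.0347×38.4) = 0.06004 K/W
R_carbon steel = L/(kA) = 0.002/(47.8×38.4) = 1.09×10^-6 K/W
R_outer film = 1/(h_o·A) = 1/(12.4×38.4) = 0.0021 K/W
R_total = 0.06214 K/W
Q = ΔT / R_total = 40 / 0.06214

Q ≈ 644 W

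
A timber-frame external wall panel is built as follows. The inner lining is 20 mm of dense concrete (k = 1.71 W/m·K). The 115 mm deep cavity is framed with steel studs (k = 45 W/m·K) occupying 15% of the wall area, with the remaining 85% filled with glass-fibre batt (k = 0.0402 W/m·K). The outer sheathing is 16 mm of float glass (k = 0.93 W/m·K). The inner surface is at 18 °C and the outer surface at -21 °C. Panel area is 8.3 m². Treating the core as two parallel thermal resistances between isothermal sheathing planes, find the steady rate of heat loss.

Sheathing layers in series; stud and cavity paths in parallel between them.
R_inner = 0.02/(1.71×8.3) = 0.001409 K/W
R_stud  = 0.115/(45×0.15×8.3) = 0.002053 K/W
R_cav   = 0.115/(0.0402×0.85×8.3) = 0.4055 K/W
1/R_core = 1/R_stud + 1/R_cav → R_core = 0.002042 K/W
R_outer = 0.016/(0.93×8.3) = 0.002073 K/W
R_total = 0.005524 K/W
Q = ΔT/R_total = 39/0.005524

Q ≈ 7060 W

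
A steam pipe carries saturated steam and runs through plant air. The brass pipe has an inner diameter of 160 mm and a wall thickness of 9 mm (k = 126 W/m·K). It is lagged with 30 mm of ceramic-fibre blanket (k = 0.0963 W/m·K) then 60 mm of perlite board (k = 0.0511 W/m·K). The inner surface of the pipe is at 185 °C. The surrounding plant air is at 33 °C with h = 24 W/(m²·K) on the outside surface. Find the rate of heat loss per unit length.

Treating each annulus and film as a series resistance:
R_brass pipe wall = ln(89/80)/(2π×126×1) = 1.347×10^-4 K/W
R_ceramic-fibre blanket = ln(119/89)/(2π×0.0963×1) = 0.4801 K/W
R_perlite board = ln(179/119)/(2π×0.0511×1) = 1.272 K/W
R_outer film = 1/(h_o·2πr_oL) = 1/(24×2π×0.179×1) = 0.03705 K/W
R_total = 1.789 K/W
Q = ΔT/R_total = 152/1.789

q′ ≈ 85 W/m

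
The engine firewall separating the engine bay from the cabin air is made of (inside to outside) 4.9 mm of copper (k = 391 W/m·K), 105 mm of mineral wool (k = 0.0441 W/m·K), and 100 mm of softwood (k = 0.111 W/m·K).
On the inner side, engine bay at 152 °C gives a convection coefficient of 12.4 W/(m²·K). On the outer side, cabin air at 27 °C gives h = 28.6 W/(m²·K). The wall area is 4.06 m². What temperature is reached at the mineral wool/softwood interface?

Model the wall as resistances in series:
R_inner film = 1/(h_i·A) = 1/(12.4×4.06) = 0.01986 K/W
R_copper = L/(kA) = 0.0049/(391×4.06) = 3.087×10^-6 K/W
R_mineral wool = L/(kA) = 0.105/(0.0441×4.06) = 0.5864 K/W
R_softwood = L/(kA) = 0.1/(0.111×4.06) = 0.2219 K/W
R_outer film = 1/(h_o·A) = 1/(28.6×4.06) = 0.008612 K/W
R_total = 0.8368 K/W;  Q = ΔT/R_total = 125/0.8368 = 149.4 W
T_interface = T_inner − Q·ΣR(inner→interface) = 152 − 149×0.6063

T ≈ 61.4 °C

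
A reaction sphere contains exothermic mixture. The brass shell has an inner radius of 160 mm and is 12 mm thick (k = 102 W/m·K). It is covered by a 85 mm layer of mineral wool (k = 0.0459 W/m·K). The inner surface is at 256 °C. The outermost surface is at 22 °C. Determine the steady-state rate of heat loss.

Q ≈ 70.2 W

Radial (spherical) resistances in series:
R_brass shell = (1/0.16 − 1/0.172)/(4π×102) = 3.402×10^-4 K/W
R_mineral wool = (1/0.172 − 1/0.257)/(4π×0.0459) = 3.334 K/W
R_total = 3.334 K/W
Q = ΔT/R_total = 234/3.334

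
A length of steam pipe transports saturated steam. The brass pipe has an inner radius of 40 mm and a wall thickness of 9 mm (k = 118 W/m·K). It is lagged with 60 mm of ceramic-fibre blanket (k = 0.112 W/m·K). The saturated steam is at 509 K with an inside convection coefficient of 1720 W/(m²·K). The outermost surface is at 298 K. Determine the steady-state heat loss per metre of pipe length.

Radial resistances (cylindrical: R_cond = ln(r_o/r_i)/(2πkL), R_conv = 1/(h·2πrL)):
R_inner film = 1/(h_i·2πr₁L) = 1/(1720×2π×0.04×1) = 0.002313 K/W
R_brass pipe wall = ln(49/40)/(2π×118×1) = 2.737×10^-4 K/W
R_ceramic-fibre blanket = ln(109/49)/(2π×0.112×1) = 1.136 K/W
R_total = 1.139 K/W
Q = ΔT/R_total = 211/1.139

q′ ≈ 185 W/m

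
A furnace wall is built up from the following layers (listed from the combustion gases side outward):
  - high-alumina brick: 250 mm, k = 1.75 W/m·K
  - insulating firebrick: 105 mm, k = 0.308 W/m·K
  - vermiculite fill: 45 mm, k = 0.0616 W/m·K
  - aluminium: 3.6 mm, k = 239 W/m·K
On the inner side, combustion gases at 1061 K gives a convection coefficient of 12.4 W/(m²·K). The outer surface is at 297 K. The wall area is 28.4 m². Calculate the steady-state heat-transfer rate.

Treating each layer as a thermal resistance in series:
R_inner film = 1/(h_i·A) = 1/(12.4×28.4) = 0.00284 K/W
R_high-alumina brick = L/(kA) = 0.25/(1.75×28.4) = 0.00503 K/W
R_insulating firebrick = L/(kA) = 0.105/(0.308×28.4) = 0.012 K/W
R_vermiculite fill = L/(kA) = 0.045/(0.0616×28.4) = 0.02572 K/W
R_aluminium = L/(kA) = 0.0036/(239×28.4) = 5.304×10^-7 K/W
R_total = 0.0456 K/W
Q = ΔT / R_total = 764 / 0.0456

Q ≈ 16800 W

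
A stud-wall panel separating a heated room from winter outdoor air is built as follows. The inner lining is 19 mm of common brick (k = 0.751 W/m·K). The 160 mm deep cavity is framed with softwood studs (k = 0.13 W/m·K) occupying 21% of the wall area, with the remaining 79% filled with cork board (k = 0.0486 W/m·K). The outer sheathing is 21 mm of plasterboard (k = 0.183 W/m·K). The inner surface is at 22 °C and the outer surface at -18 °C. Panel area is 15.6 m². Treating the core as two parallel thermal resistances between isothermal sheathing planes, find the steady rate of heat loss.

Q ≈ 242 W

Sheathing layers in series; stud and cavity paths in parallel between them.
R_inner = 0.019/(0.751×15.6) = 0.001622 K/W
R_stud  = 0.16/(0.13×0.21×15.6) = 0.3757 K/W
R_cav   = 0.16/(0.0486×0.79×15.6) = 0.2671 K/W
1/R_core = 1/R_stud + 1/R_cav → R_core = 0.1561 K/W
R_outer = 0.021/(0.183×15.6) = 0.007356 K/W
R_total = 0.1651 K/W
Q = ΔT/R_total = 40/0.1651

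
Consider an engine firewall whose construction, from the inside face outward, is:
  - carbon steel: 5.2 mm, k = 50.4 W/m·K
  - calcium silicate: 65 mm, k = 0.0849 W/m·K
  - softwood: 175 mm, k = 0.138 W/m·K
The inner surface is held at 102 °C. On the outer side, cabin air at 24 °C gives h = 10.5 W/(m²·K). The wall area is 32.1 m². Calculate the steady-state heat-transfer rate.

Thermal resistances in series:
R_carbon steel = L/(kA) = 0.0052/(50.4×32.1) = 3.214×10^-6 K/W
R_calcium silicate = L/(kA) = 0.065/(0.0849×32.1) = 0.02385 K/W
R_softwood = L/(kA) = 0.175/(0.138×32.1) = 0.03951 K/W
R_outer film = 1/(h_o·A) = 1/(10.5×32.1) = 0.002967 K/W
R_total = 0.06633 K/W
Q = ΔT / R_total = 78 / 0.06633

Q ≈ 1180 W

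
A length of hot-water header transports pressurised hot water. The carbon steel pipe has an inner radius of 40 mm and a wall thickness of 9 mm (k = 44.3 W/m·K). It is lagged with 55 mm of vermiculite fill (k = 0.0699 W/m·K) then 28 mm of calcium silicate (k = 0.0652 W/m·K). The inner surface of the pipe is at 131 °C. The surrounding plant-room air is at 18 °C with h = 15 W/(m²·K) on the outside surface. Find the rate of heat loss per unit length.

q′ ≈ 47.5 W/m

Cylindrical conduction, so R = ln(r₂/r₁)/(2πkL) per layer, in series:
R_carbon steel pipe wall = ln(49/40)/(2π×44.3×1) = 7.291×10^-4 K/W
R_vermiculite fill = ln(104/49)/(2π×0.0699×1) = 1.714 K/W
R_calcium silicate = ln(132/104)/(2π×0.0652×1) = 0.582 K/W
R_outer film = 1/(h_o·2πr_oL) = 1/(15×2π×0.132×1) = 0.08038 K/W
R_total = 2.377 K/W
Q = ΔT/R_total = 113/2.377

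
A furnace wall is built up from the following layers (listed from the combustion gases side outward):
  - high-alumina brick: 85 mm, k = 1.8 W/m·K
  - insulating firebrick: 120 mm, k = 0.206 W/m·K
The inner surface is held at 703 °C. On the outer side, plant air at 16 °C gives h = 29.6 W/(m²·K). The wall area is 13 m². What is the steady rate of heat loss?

Thermal resistances in series:
R_high-alumina brick = L/(kA) = 0.085/(1.8×13) = 0.003632 K/W
R_insulating firebrick = L/(kA) = 0.12/(0.206×13) = 0.04481 K/W
R_outer film = 1/(h_o·A) = 1/(29.6×13) = 0.002599 K/W
R_total = 0.05104 K/W
Q = ΔT / R_total = 687 / 0.05104

Q ≈ 13500 W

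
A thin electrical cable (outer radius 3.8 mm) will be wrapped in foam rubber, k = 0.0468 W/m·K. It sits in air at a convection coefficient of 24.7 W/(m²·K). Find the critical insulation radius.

For a cylinder r_cr = k/h = 0.0468/24.7
r_cr = 1.89 mm; since the bare radius (3.8 mm) is above r_cr, any added insulation will reduce heat loss.

r_cr ≈ 1.89 mm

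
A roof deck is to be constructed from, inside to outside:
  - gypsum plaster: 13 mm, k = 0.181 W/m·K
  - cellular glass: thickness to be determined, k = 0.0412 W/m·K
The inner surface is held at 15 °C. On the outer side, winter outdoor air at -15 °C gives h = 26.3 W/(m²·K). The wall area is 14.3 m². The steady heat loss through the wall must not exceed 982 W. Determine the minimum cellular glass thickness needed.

L ≈ 13.5 mm

Using the resistance-network approach (series):
R_gypsum plaster = L/(kA) = 0.013/(0.181×14.3) = 0.005023 K/W
R_outer film = 1/(h_o·A) = 1/(26.3×14.3) = 0.002659 K/W
Sum of the known resistances R_other = 0.007682 K/W
Required total resistance R_tot = ΔT/Q_allow = 30/982 = 0.03055 K/W
R_cellular glass = R_tot − R_other = 0.02287 K/W
L = R·k·A = 0.02287×0.0412×14.3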